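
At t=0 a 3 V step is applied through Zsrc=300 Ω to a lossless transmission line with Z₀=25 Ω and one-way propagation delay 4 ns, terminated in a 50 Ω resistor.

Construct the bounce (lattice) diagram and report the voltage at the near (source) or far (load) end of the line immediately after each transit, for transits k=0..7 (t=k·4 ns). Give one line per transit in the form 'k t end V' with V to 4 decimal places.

0 0 source 0.2308
1 4 load 0.3077
2 8 source 0.3728
3 12 load 0.3945
4 16 source 0.4128
5 20 load 0.4190
6 24 source 0.4241
7 28 load 0.4259

Γ_L=0.333333, Γ_S=0.846154; launch V₁=3·25/325=0.230769
k=0 src: V=0.2308
k=1 load: inc=0.230769, refl=0.230769·0.333333=0.0769; V=0.000000+0.230769+0.076923=0.3077
k=2 src: inc=0.076923, refl=0.076923·0.846154=0.0651; V=0.230769+0.076923+0.065089=0.3728
k=3 load: inc=0.065089, refl=0.065089·0.333333=0.0217; V=0.307692+0.065089+0.021696=0.3945
k=4 src: inc=0.021696, refl=0.021696·0.846154=0.0184; V=0.372781+0.021696+0.018358=0.4128
k=5 load: inc=0.018358, refl=0.018358·0.333333=0.0061; V=0.394477+0.018358+0.006119=0.4190
k=6 src: inc=0.006119, refl=0.006119·0.846154=0.0052; V=0.412836+0.006119+0.005178=0.4241
k=7 load: inc=0.005178, refl=0.005178·0.333333=0.0017; V=0.418955+0.005178+0.001726=0.4259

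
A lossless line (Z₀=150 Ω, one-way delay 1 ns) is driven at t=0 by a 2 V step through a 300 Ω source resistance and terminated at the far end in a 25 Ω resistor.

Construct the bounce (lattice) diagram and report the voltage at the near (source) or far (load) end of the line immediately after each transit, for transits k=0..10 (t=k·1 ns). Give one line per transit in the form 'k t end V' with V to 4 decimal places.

0 0 source 0.6667
1 1 load 0.1905
2 2 source 0.0317
3 3 load 0.1451
4 4 source 0.1829
5 5 load 0.1559
6 6 source 0.1469
7 7 load 0.1534
8 8 source 0.1555
9 9 load 0.1540
10 10 source 0.1535

Γ_L=-0.714286, Γ_S=0.333333; launch V₁=2·150/450=0.666667
k=0 src: V=0.6667
k=1 load: inc=0.666667, refl=0.666667·-0.714286=-0.4762; V=0.000000+0.666667+-0.476190=0.1905
k=2 src: inc=-0.476190, refl=-0.476190·0.333333=-0.1587; V=0.666667+-0.476190+-0.158730=0.0317
k=3 load: inc=-0.158730, refl=-0.158730·-0.714286=0.1134; V=0.190476+-0.158730+0.113379=0.1451
k=4 src: inc=0.113379, refl=0.113379·0.333333=0.0378; V=0.031746+0.113379+0.037793=0.1829
k=5 load: inc=0.037793, refl=0.037793·-0.714286=-0.0270; V=0.145125+0.037793+-0.026995=0.1559
k=6 src: inc=-0.026995, refl=-0.026995·0.333333=-0.0090; V=0.182918+-0.026995+-0.008998=0.1469
k=7 load: inc=-0.008998, refl=-0.008998·-0.714286=0.0064; V=0.155923+-0.008998+0.006427=0.1534
k=8 src: inc=0.006427, refl=0.006427·0.333333=0.0021; V=0.146924+0.006427+0.002142=0.1555
k=9 load: inc=0.002142, refl=0.002142·-0.714286=-0.0015; V=0.153352+0.002142+-0.001530=0.1540
k=10 src: inc=-0.001530, refl=-0.001530·0.333333=-0.0005; V=0.155494+-0.001530+-0.000510=0.1535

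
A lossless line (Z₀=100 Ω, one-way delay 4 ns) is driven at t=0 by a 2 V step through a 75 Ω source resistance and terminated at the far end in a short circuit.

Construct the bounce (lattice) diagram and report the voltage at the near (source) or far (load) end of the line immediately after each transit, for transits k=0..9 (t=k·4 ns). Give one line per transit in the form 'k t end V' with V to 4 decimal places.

0 0 source 1.1429
1 4 load 0.0000
2 8 source 0.1633
3 12 load 0.0000
4 16 source 0.0233
5 20 load 0.0000
6 24 source 0.0033
7 28 load 0.0000
8 32 source 0.0005
9 36 load 0.0000

Γ_L=-1.000000, Γ_S=-0.142857; launch V₁=2·100/175=1.142857
k=0 src: V=1.1429
k=1 load: inc=1.142857, refl=1.142857·-1.000000=-1.1429; V=0.000000+1.142857+-1.142857=0.0000
k=2 src: inc=-1.142857, refl=-1.142857·-0.142857=0.1633; V=1.142857+-1.142857+0.163265=0.1633
k=3 load: inc=0.163265, refl=0.163265·-1.000000=-0.1633; V=0.000000+0.163265+-0.163265=0.0000
k=4 src: inc=-0.163265, refl=-0.163265·-0.142857=0.0233; V=0.163265+-0.163265+0.023324=0.0233
k=5 load: inc=0.023324, refl=0.023324·-1.000000=-0.0233; V=0.000000+0.023324+-0.023324=0.0000
k=6 src: inc=-0.023324, refl=-0.023324·-0.142857=0.0033; V=0.023324+-0.023324+0.003332=0.0033
k=7 load: inc=0.003332, refl=0.003332·-1.000000=-0.0033; V=0.000000+0.003332+-0.003332=0.0000
k=8 src: inc=-0.003332, refl=-0.003332·-0.142857=0.0005; V=0.003332+-0.003332+0.000476=0.0005
k=9 load: inc=0.000476, refl=0.000476·-1.000000=-0.0005; V=0.000000+0.000476+-0.000476=0.0000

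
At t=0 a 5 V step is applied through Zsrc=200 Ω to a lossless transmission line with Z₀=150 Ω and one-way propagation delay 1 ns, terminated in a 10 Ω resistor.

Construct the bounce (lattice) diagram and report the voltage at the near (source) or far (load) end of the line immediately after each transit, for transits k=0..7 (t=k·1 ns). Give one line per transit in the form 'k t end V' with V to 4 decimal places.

0 0 source 2.1429
1 1 load 0.2679
2 2 source 0.0000
3 3 load 0.2344
4 4 source 0.2679
5 5 load 0.2386
6 6 source 0.2344
7 7 load 0.2380

Γ_L=-0.875000, Γ_S=0.142857; launch V₁=5·150/350=2.142857
k=0 src: V=2.1429
k=1 load: inc=2.142857, refl=2.142857·-0.875000=-1.8750; V=0.000000+2.142857+-1.875000=0.2679
k=2 src: inc=-1.875000, refl=-1.875000·0.142857=-0.2679; V=2.142857+-1.875000+-0.267857=0.0000
k=3 load: inc=-0.267857, refl=-0.267857·-0.875000=0.2344; V=0.267857+-0.267857+0.234375=0.2344
k=4 src: inc=0.234375, refl=0.234375·0.142857=0.0335; V=0.000000+0.234375+0.033482=0.2679
k=5 load: inc=0.033482, refl=0.033482·-0.875000=-0.0293; V=0.234375+0.033482+-0.029297=0.2386
k=6 src: inc=-0.029297, refl=-0.029297·0.142857=-0.0042; V=0.267857+-0.029297+-0.004185=0.2344
k=7 load: inc=-0.004185, refl=-0.004185·-0.875000=0.0037; V=0.238560+-0.004185+0.003662=0.2380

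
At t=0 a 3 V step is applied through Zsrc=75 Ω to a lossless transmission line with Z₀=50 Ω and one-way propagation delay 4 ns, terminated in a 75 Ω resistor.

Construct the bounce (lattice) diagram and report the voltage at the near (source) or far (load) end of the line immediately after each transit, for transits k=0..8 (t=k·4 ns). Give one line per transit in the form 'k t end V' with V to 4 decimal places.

0 0 source 1.2000
1 4 load 1.4400
2 8 source 1.4880
3 12 load 1.4976
4 16 source 1.4995
5 20 load 1.4999
6 24 source 1.5000
7 28 load 1.5000
8 32 source 1.5000

Γ_L=0.200000, Γ_S=0.200000; launch V₁=3·50/125=1.200000
k=0 src: V=1.2000
k=1 load: inc=1.200000, refl=1.200000·0.200000=0.2400; V=0.000000+1.200000+0.240000=1.4400
k=2 src: inc=0.240000, refl=0.240000·0.200000=0.0480; V=1.200000+0.240000+0.048000=1.4880
k=3 load: inc=0.048000, refl=0.048000·0.200000=0.0096; V=1.440000+0.048000+0.009600=1.4976
k=4 src: inc=0.009600, refl=0.009600·0.200000=0.0019; V=1.488000+0.009600+0.001920=1.4995
k=5 load: inc=0.001920, refl=0.001920·0.200000=0.0004; V=1.497600+0.001920+0.000384=1.4999
k=6 src: inc=0.000384, refl=0.000384·0.200000=0.0001; V=1.499520+0.000384+0.000077=1.5000
k=7 load: inc=0.000077, refl=0.000077·0.200000=0.0000; V=1.499904+0.000077+0.000015=1.5000
k=8 src: inc=0.000015, refl=0.000015·0.200000=0.0000; V=1.499981+0.000015+0.000003=1.5000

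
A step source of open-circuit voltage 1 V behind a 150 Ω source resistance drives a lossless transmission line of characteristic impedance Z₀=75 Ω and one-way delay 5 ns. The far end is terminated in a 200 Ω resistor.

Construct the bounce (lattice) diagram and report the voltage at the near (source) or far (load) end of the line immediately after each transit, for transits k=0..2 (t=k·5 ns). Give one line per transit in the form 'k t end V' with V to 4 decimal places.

0 0 source 0.3333
1 5 load 0.4848
2 10 source 0.5354

Γ_L=0.454545, Γ_S=0.333333; launch V₁=1·75/225=0.333333
k=0 src: V=0.3333
k=1 load: inc=0.333333, refl=0.333333·0.454545=0.1515; V=0.000000+0.333333+0.151515=0.4848
k=2 src: inc=0.151515, refl=0.151515·0.333333=0.0505; V=0.333333+0.151515+0.050505=0.5354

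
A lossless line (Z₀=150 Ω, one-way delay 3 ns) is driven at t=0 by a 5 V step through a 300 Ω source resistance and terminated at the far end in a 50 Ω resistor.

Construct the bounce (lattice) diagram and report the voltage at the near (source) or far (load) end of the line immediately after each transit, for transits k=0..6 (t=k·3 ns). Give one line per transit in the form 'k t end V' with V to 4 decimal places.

0 0 source 1.6667
1 3 load 0.8333
2 6 source 0.5556
3 9 load 0.6944
4 12 source 0.7407
5 15 load 0.7176
6 18 source 0.7099

Γ_L=-0.500000, Γ_S=0.333333; launch V₁=5·150/450=1.666667
k=0 src: V=1.6667
k=1 load: inc=1.666667, refl=1.666667·-0.500000=-0.8333; V=0.000000+1.666667+-0.833333=0.8333
k=2 src: inc=-0.833333, refl=-0.833333·0.333333=-0.2778; V=1.666667+-0.833333+-0.277778=0.5556
k=3 load: inc=-0.277778, refl=-0.277778·-0.500000=0.1389; V=0.833333+-0.277778+0.138889=0.6944
k=4 src: inc=0.138889, refl=0.138889·0.333333=0.0463; V=0.555556+0.138889+0.046296=0.7407
k=5 load: inc=0.046296, refl=0.046296·-0.500000=-0.0231; V=0.694444+0.046296+-0.023148=0.7176
k=6 src: inc=-0.023148, refl=-0.023148·0.333333=-0.0077; V=0.740741+-0.023148+-0.007716=0.7099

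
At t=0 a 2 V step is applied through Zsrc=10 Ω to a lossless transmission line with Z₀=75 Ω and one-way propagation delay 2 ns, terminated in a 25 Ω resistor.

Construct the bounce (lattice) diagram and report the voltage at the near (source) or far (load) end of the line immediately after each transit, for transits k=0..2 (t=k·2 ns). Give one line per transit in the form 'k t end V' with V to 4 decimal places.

Γ_L=-0.500000, Γ_S=-0.764706; launch V₁=2·75/85=1.764706
k=0 src: V=1.7647
k=1 load: inc=1.764706, refl=1.764706·-0.500000=-0.8824; V=0.000000+1.764706+-0.882353=0.8824
k=2 src: inc=-0.882353, refl=-0.882353·-0.764706=0.6747; V=1.764706+-0.882353+0.674740=1.5571

0 0 source 1.7647
1 2 load 0.8824
2 4 source 1.5571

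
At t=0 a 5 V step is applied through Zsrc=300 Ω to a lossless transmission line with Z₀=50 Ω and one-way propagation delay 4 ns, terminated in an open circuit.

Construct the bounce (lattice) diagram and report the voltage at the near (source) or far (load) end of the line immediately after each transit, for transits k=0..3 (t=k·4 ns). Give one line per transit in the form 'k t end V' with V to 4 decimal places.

Γ_L=1.000000, Γ_S=0.714286; launch V₁=5·50/350=0.714286
k=0 src: V=0.7143
k=1 load: inc=0.714286, refl=0.714286·1.000000=0.7143; V=0.000000+0.714286+0.714286=1.4286
k=2 src: inc=0.714286, refl=0.714286·0.714286=0.5102; V=0.714286+0.714286+0.510204=1.9388
k=3 load: inc=0.510204, refl=0.510204·1.000000=0.5102; V=1.428571+0.510204+0.510204=2.4490

0 0 source 0.7143
1 4 load 1.4286
2 8 source 1.9388
3 12 load 2.4490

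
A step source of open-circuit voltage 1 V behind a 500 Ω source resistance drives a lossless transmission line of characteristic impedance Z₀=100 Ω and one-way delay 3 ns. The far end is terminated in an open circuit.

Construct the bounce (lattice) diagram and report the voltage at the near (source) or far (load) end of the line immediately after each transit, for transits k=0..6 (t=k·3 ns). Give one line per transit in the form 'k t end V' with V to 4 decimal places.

0 0 source 0.1667
1 3 load 0.3333
2 6 source 0.4444
3 9 load 0.5556
4 12 source 0.6296
5 15 load 0.7037
6 18 source 0.7531

Γ_L=1.000000, Γ_S=0.666667; launch V₁=1·100/600=0.166667
k=0 src: V=0.1667
k=1 load: inc=0.166667, refl=0.166667·1.000000=0.1667; V=0.000000+0.166667+0.166667=0.3333
k=2 src: inc=0.166667, refl=0.166667·0.666667=0.1111; V=0.166667+0.166667+0.111111=0.4444
k=3 load: inc=0.111111, refl=0.111111·1.000000=0.1111; V=0.333333+0.111111+0.111111=0.5556
k=4 src: inc=0.111111, refl=0.111111·0.666667=0.0741; V=0.444444+0.111111+0.074074=0.6296
k=5 load: inc=0.074074, refl=0.074074·1.000000=0.0741; V=0.555556+0.074074+0.074074=0.7037
k=6 src: inc=0.074074, refl=0.074074·0.666667=0.0494; V=0.629630+0.074074+0.049383=0.7531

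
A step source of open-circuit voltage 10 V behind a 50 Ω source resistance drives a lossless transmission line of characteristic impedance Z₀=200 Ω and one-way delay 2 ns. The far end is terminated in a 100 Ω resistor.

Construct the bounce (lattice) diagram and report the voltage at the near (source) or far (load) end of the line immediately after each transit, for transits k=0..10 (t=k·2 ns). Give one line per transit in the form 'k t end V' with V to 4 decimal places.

Γ_L=-0.333333, Γ_S=-0.600000; launch V₁=10·200/250=8.000000
k=0 src: V=8.0000
k=1 load: inc=8.000000, refl=8.000000·-0.333333=-2.6667; V=0.000000+8.000000+-2.666667=5.3333
k=2 src: inc=-2.666667, refl=-2.666667·-0.600000=1.6000; V=8.000000+-2.666667+1.600000=6.9333
k=3 load: inc=1.600000, refl=1.600000·-0.333333=-0.5333; V=5.333333+1.600000+-0.533333=6.4000
k=4 src: inc=-0.533333, refl=-0.533333·-0.600000=0.3200; V=6.933333+-0.533333+0.320000=6.7200
k=5 load: inc=0.320000, refl=0.320000·-0.333333=-0.1067; V=6.400000+0.320000+-0.106667=6.6133
k=6 src: inc=-0.106667, refl=-0.106667·-0.600000=0.0640; V=6.720000+-0.106667+0.064000=6.6773
k=7 load: inc=0.064000, refl=0.064000·-0.333333=-0.0213; V=6.613333+0.064000+-0.021333=6.6560
k=8 src: inc=-0.021333, refl=-0.021333·-0.600000=0.0128; V=6.677333+-0.021333+0.012800=6.6688
k=9 load: inc=0.012800, refl=0.012800·-0.333333=-0.0043; V=6.656000+0.012800+-0.004267=6.6645
k=10 src: inc=-0.004267, refl=-0.004267·-0.600000=0.0026; V=6.668800+-0.004267+0.002560=6.6671

0 0 source 8.0000
1 2 load 5.3333
2 4 source 6.9333
3 6 load 6.4000
4 8 source 6.7200
5 10 load 6.6133
6 12 source 6.6773
7 14 load 6.6560
8 16 source 6.6688
9 18 load 6.6645
10 20 source 6.6671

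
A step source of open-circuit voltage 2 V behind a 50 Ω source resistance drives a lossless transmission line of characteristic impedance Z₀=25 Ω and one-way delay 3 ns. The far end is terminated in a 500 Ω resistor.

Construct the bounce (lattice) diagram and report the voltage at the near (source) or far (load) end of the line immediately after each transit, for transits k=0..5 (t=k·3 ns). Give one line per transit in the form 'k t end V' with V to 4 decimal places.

Γ_L=0.904762, Γ_S=0.333333; launch V₁=2·25/75=0.666667
k=0 src: V=0.6667
k=1 load: inc=0.666667, refl=0.666667·0.904762=0.6032; V=0.000000+0.666667+0.603175=1.2698
k=2 src: inc=0.603175, refl=0.603175·0.333333=0.2011; V=0.666667+0.603175+0.201058=1.4709
k=3 load: inc=0.201058, refl=0.201058·0.904762=0.1819; V=1.269841+0.201058+0.181910=1.6528
k=4 src: inc=0.181910, refl=0.181910·0.333333=0.0606; V=1.470899+0.181910+0.060637=1.7134
k=5 load: inc=0.060637, refl=0.060637·0.904762=0.0549; V=1.652809+0.060637+0.054862=1.7683

0 0 source 0.6667
1 3 load 1.2698
2 6 source 1.4709
3 9 load 1.6528
4 12 source 1.7134
5 15 load 1.7683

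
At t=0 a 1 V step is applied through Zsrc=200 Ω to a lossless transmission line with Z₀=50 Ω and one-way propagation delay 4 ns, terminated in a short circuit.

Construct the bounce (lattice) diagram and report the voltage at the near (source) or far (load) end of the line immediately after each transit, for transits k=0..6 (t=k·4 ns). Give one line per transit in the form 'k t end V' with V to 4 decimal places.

0 0 source 0.2000
1 4 load 0.0000
2 8 source -0.1200
3 12 load 0.0000
4 16 source 0.0720
5 20 load 0.0000
6 24 source -0.0432

Γ_L=-1.000000, Γ_S=0.600000; launch V₁=1·50/250=0.200000
k=0 src: V=0.2000
k=1 load: inc=0.200000, refl=0.200000·-1.000000=-0.2000; V=0.000000+0.200000+-0.200000=0.0000
k=2 src: inc=-0.200000, refl=-0.200000·0.600000=-0.1200; V=0.200000+-0.200000+-0.120000=-0.1200
k=3 load: inc=-0.120000, refl=-0.120000·-1.000000=0.1200; V=0.000000+-0.120000+0.120000=0.0000
k=4 src: inc=0.120000, refl=0.120000·0.600000=0.0720; V=-0.120000+0.120000+0.072000=0.0720
k=5 load: inc=0.072000, refl=0.072000·-1.000000=-0.0720; V=0.000000+0.072000+-0.072000=0.0000
k=6 src: inc=-0.072000, refl=-0.072000·0.600000=-0.0432; V=0.072000+-0.072000+-0.043200=-0.0432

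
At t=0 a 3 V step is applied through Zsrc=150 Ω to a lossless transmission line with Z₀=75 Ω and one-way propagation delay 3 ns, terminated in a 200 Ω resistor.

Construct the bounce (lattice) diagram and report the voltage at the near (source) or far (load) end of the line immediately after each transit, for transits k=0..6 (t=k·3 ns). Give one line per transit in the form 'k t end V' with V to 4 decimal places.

Γ_L=0.454545, Γ_S=0.333333; launch V₁=3·75/225=1.000000
k=0 src: V=1.0000
k=1 load: inc=1.000000, refl=1.000000·0.454545=0.4545; V=0.000000+1.000000+0.454545=1.4545
k=2 src: inc=0.454545, refl=0.454545·0.333333=0.1515; V=1.000000+0.454545+0.151515=1.6061
k=3 load: inc=0.151515, refl=0.151515·0.454545=0.0689; V=1.454545+0.151515+0.068871=1.6749
k=4 src: inc=0.068871, refl=0.068871·0.333333=0.0230; V=1.606061+0.068871+0.022957=1.6979
k=5 load: inc=0.022957, refl=0.022957·0.454545=0.0104; V=1.674931+0.022957+0.010435=1.7083
k=6 src: inc=0.010435, refl=0.010435·0.333333=0.0035; V=1.697888+0.010435+0.003478=1.7118

0 0 source 1.0000
1 3 load 1.4545
2 6 source 1.6061
3 9 load 1.6749
4 12 source 1.6979
5 15 load 1.7083
6 18 source 1.7118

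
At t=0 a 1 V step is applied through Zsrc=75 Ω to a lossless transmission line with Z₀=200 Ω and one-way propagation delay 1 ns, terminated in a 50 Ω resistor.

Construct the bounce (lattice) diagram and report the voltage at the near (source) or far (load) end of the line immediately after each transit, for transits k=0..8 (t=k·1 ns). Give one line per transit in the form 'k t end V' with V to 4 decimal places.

0 0 source 0.7273
1 1 load 0.2909
2 2 source 0.4893
3 3 load 0.3702
4 4 source 0.4243
5 5 load 0.3919
6 6 source 0.4066
7 7 load 0.3978
8 8 source 0.4018

Γ_L=-0.600000, Γ_S=-0.454545; launch V₁=1·200/275=0.727273
k=0 src: V=0.7273
k=1 load: inc=0.727273, refl=0.727273·-0.600000=-0.4364; V=0.000000+0.727273+-0.436364=0.2909
k=2 src: inc=-0.436364, refl=-0.436364·-0.454545=0.1983; V=0.727273+-0.436364+0.198347=0.4893
k=3 load: inc=0.198347, refl=0.198347·-0.600000=-0.1190; V=0.290909+0.198347+-0.119008=0.3702
k=4 src: inc=-0.119008, refl=-0.119008·-0.454545=0.0541; V=0.489256+-0.119008+0.054095=0.4243
k=5 load: inc=0.054095, refl=0.054095·-0.600000=-0.0325; V=0.370248+0.054095+-0.032457=0.3919
k=6 src: inc=-0.032457, refl=-0.032457·-0.454545=0.0148; V=0.424343+-0.032457+0.014753=0.4066
k=7 load: inc=0.014753, refl=0.014753·-0.600000=-0.0089; V=0.391886+0.014753+-0.008852=0.3978
k=8 src: inc=-0.008852, refl=-0.008852·-0.454545=0.0040; V=0.406639+-0.008852+0.004024=0.4018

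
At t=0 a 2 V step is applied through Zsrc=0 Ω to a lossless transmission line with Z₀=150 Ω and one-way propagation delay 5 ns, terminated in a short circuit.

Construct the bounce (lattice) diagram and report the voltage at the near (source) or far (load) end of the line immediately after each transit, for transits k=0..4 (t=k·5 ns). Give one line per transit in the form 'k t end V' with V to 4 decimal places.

0 0 source 2.0000
1 5 load 0.0000
2 10 source 2.0000
3 15 load 0.0000
4 20 source 2.0000

Γ_L=-1.000000, Γ_S=-1.000000; launch V₁=2·150/150=2.000000
k=0 src: V=2.0000
k=1 load: inc=2.000000, refl=2.000000·-1.000000=-2.0000; V=0.000000+2.000000+-2.000000=0.0000
k=2 src: inc=-2.000000, refl=-2.000000·-1.000000=2.0000; V=2.000000+-2.000000+2.000000=2.0000
k=3 load: inc=2.000000, refl=2.000000·-1.000000=-2.0000; V=0.000000+2.000000+-2.000000=0.0000
k=4 src: inc=-2.000000, refl=-2.000000·-1.000000=2.0000; V=2.000000+-2.000000+2.000000=2.0000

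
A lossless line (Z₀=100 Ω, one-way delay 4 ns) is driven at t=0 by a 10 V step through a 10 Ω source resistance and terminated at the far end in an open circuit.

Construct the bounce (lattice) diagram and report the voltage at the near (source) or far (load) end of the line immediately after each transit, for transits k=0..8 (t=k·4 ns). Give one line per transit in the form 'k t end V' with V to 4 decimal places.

Γ_L=1.000000, Γ_S=-0.818182; launch V₁=10·100/110=9.090909
k=0 src: V=9.0909
k=1 load: inc=9.090909, refl=9.090909·1.000000=9.0909; V=0.000000+9.090909+9.090909=18.1818
k=2 src: inc=9.090909, refl=9.090909·-0.818182=-7.4380; V=9.090909+9.090909+-7.438017=10.7438
k=3 load: inc=-7.438017, refl=-7.438017·1.000000=-7.4380; V=18.181818+-7.438017+-7.438017=3.3058
k=4 src: inc=-7.438017, refl=-7.438017·-0.818182=6.0856; V=10.743802+-7.438017+6.085650=9.3914
k=5 load: inc=6.085650, refl=6.085650·1.000000=6.0856; V=3.305785+6.085650+6.085650=15.4771
k=6 src: inc=6.085650, refl=6.085650·-0.818182=-4.9792; V=9.391435+6.085650+-4.979168=10.4979
k=7 load: inc=-4.979168, refl=-4.979168·1.000000=-4.9792; V=15.477085+-4.979168+-4.979168=5.5187
k=8 src: inc=-4.979168, refl=-4.979168·-0.818182=4.0739; V=10.497917+-4.979168+4.073865=9.5926

0 0 source 9.0909
1 4 load 18.1818
2 8 source 10.7438
3 12 load 3.3058
4 16 source 9.3914
5 20 load 15.4771
6 24 source 10.4979
7 28 load 5.5187
8 32 source 9.5926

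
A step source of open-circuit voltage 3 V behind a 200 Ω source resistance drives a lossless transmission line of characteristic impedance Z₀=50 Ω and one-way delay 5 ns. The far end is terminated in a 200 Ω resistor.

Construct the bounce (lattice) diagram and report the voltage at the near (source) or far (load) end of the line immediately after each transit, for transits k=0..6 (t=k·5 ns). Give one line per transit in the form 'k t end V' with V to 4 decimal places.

Γ_L=0.600000, Γ_S=0.600000; launch V₁=3·50/250=0.600000
k=0 src: V=0.6000
k=1 load: inc=0.600000, refl=0.600000·0.600000=0.3600; V=0.000000+0.600000+0.360000=0.9600
k=2 src: inc=0.360000, refl=0.360000·0.600000=0.2160; V=0.600000+0.360000+0.216000=1.1760
k=3 load: inc=0.216000, refl=0.216000·0.600000=0.1296; V=0.960000+0.216000+0.129600=1.3056
k=4 src: inc=0.129600, refl=0.129600·0.600000=0.0778; V=1.176000+0.129600+0.077760=1.3834
k=5 load: inc=0.077760, refl=0.077760·0.600000=0.0467; V=1.305600+0.077760+0.046656=1.4300
k=6 src: inc=0.046656, refl=0.046656·0.600000=0.0280; V=1.383360+0.046656+0.027994=1.4580

0 0 source 0.6000
1 5 load 0.9600
2 10 source 1.1760
3 15 load 1.3056
4 20 source 1.3834
5 25 load 1.4300
6 30 source 1.4580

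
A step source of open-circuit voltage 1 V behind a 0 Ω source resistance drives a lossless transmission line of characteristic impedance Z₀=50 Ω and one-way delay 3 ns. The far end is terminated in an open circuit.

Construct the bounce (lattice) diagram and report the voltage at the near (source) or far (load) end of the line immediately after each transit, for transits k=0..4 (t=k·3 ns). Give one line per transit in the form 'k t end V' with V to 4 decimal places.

0 0 source 1.0000
1 3 load 2.0000
2 6 source 1.0000
3 9 load 0.0000
4 12 source 1.0000

Γ_L=1.000000, Γ_S=-1.000000; launch V₁=1·50/50=1.000000
k=0 src: V=1.0000
k=1 load: inc=1.000000, refl=1.000000·1.000000=1.0000; V=0.000000+1.000000+1.000000=2.0000
k=2 src: inc=1.000000, refl=1.000000·-1.000000=-1.0000; V=1.000000+1.000000+-1.000000=1.0000
k=3 load: inc=-1.000000, refl=-1.000000·1.000000=-1.0000; V=2.000000+-1.000000+-1.000000=0.0000
k=4 src: inc=-1.000000, refl=-1.000000·-1.000000=1.0000; V=1.000000+-1.000000+1.000000=1.0000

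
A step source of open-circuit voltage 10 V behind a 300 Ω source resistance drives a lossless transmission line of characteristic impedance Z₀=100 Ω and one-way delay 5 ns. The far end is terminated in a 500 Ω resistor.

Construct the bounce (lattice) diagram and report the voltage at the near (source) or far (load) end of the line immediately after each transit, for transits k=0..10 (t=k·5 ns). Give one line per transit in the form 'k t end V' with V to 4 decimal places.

0 0 source 2.5000
1 5 load 4.1667
2 10 source 5.0000
3 15 load 5.5556
4 20 source 5.8333
5 25 load 6.0185
6 30 source 6.1111
7 35 load 6.1728
8 40 source 6.2037
9 45 load 6.2243
10 50 source 6.2346

Γ_L=0.666667, Γ_S=0.500000; launch V₁=10·100/400=2.500000
k=0 src: V=2.5000
k=1 load: inc=2.500000, refl=2.500000·0.666667=1.6667; V=0.000000+2.500000+1.666667=4.1667
k=2 src: inc=1.666667, refl=1.666667·0.500000=0.8333; V=2.500000+1.666667+0.833333=5.0000
k=3 load: inc=0.833333, refl=0.833333·0.666667=0.5556; V=4.166667+0.833333+0.555556=5.5556
k=4 src: inc=0.555556, refl=0.555556·0.500000=0.2778; V=5.000000+0.555556+0.277778=5.8333
k=5 load: inc=0.277778, refl=0.277778·0.666667=0.1852; V=5.555556+0.277778+0.185185=6.0185
k=6 src: inc=0.185185, refl=0.185185·0.500000=0.0926; V=5.833333+0.185185+0.092593=6.1111
k=7 load: inc=0.092593, refl=0.092593·0.666667=0.0617; V=6.018519+0.092593+0.061728=6.1728
k=8 src: inc=0.061728, refl=0.061728·0.500000=0.0309; V=6.111111+0.061728+0.030864=6.2037
k=9 load: inc=0.030864, refl=0.030864·0.666667=0.0206; V=6.172840+0.030864+0.020576=6.2243
k=10 src: inc=0.020576, refl=0.020576·0.500000=0.0103; V=6.203704+0.020576+0.010288=6.2346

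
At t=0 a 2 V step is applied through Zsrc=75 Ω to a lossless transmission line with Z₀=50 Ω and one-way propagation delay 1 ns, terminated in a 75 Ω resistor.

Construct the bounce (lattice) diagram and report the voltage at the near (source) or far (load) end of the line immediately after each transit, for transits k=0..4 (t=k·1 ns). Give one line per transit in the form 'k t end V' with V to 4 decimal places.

Γ_L=0.200000, Γ_S=0.200000; launch V₁=2·50/125=0.800000
k=0 src: V=0.8000
k=1 load: inc=0.800000, refl=0.800000·0.200000=0.1600; V=0.000000+0.800000+0.160000=0.9600
k=2 src: inc=0.160000, refl=0.160000·0.200000=0.0320; V=0.800000+0.160000+0.032000=0.9920
k=3 load: inc=0.032000, refl=0.032000·0.200000=0.0064; V=0.960000+0.032000+0.006400=0.9984
k=4 src: inc=0.006400, refl=0.006400·0.200000=0.0013; V=0.992000+0.006400+0.001280=0.9997

0 0 source 0.8000
1 1 load 0.9600
2 2 source 0.9920
3 3 load 0.9984
4 4 source 0.9997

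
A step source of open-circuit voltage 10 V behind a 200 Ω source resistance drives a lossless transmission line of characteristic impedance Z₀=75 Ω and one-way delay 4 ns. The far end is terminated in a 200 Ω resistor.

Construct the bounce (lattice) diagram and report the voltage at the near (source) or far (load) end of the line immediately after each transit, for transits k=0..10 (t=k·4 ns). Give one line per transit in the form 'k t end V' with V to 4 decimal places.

0 0 source 2.7273
1 4 load 3.9669
2 8 source 4.5304
3 12 load 4.7866
4 16 source 4.9030
5 20 load 4.9559
6 24 source 4.9800
7 28 load 4.9909
8 32 source 4.9959
9 36 load 4.9981
10 40 source 4.9991

Γ_L=0.454545, Γ_S=0.454545; launch V₁=10·75/275=2.727273
k=0 src: V=2.7273
k=1 load: inc=2.727273, refl=2.727273·0.454545=1.2397; V=0.000000+2.727273+1.239669=3.9669
k=2 src: inc=1.239669, refl=1.239669·0.454545=0.5635; V=2.727273+1.239669+0.563486=4.5304
k=3 load: inc=0.563486, refl=0.563486·0.454545=0.2561; V=3.966942+0.563486+0.256130=4.7866
k=4 src: inc=0.256130, refl=0.256130·0.454545=0.1164; V=4.530428+0.256130+0.116423=4.9030
k=5 load: inc=0.116423, refl=0.116423·0.454545=0.0529; V=4.786558+0.116423+0.052919=4.9559
k=6 src: inc=0.052919, refl=0.052919·0.454545=0.0241; V=4.902981+0.052919+0.024054=4.9800
k=7 load: inc=0.024054, refl=0.024054·0.454545=0.0109; V=4.955900+0.024054+0.010934=4.9909
k=8 src: inc=0.010934, refl=0.010934·0.454545=0.0050; V=4.979955+0.010934+0.004970=4.9959
k=9 load: inc=0.004970, refl=0.004970·0.454545=0.0023; V=4.990889+0.004970+0.002259=4.9981
k=10 src: inc=0.002259, refl=0.002259·0.454545=0.0010; V=4.995858+0.002259+0.001027=4.9991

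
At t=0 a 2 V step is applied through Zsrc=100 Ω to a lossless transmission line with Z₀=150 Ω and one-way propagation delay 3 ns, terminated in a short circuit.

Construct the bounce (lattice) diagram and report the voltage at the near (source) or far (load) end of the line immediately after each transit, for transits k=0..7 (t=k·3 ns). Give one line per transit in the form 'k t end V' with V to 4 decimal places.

Γ_L=-1.000000, Γ_S=-0.200000; launch V₁=2·150/250=1.200000
k=0 src: V=1.2000
k=1 load: inc=1.200000, refl=1.200000·-1.000000=-1.2000; V=0.000000+1.200000+-1.200000=0.0000
k=2 src: inc=-1.200000, refl=-1.200000·-0.200000=0.2400; V=1.200000+-1.200000+0.240000=0.2400
k=3 load: inc=0.240000, refl=0.240000·-1.000000=-0.2400; V=0.000000+0.240000+-0.240000=0.0000
k=4 src: inc=-0.240000, refl=-0.240000·-0.200000=0.0480; V=0.240000+-0.240000+0.048000=0.0480
k=5 load: inc=0.048000, refl=0.048000·-1.000000=-0.0480; V=0.000000+0.048000+-0.048000=0.0000
k=6 src: inc=-0.048000, refl=-0.048000·-0.200000=0.0096; V=0.048000+-0.048000+0.009600=0.0096
k=7 load: inc=0.009600, refl=0.009600·-1.000000=-0.0096; V=0.000000+0.009600+-0.009600=0.0000

0 0 source 1.2000
1 3 load 0.0000
2 6 source 0.2400
3 9 load 0.0000
4 12 source 0.0480
5 15 load 0.0000
6 18 source 0.0096
7 21 load 0.0000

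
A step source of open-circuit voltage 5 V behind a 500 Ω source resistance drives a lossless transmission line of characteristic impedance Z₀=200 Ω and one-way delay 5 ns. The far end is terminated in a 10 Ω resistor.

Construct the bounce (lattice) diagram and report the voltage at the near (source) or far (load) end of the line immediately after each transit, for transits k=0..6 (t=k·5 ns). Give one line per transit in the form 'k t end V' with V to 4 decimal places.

Γ_L=-0.904762, Γ_S=0.428571; launch V₁=5·200/700=1.428571
k=0 src: V=1.4286
k=1 load: inc=1.428571, refl=1.428571·-0.904762=-1.2925; V=0.000000+1.428571+-1.292517=0.1361
k=2 src: inc=-1.292517, refl=-1.292517·0.428571=-0.5539; V=1.428571+-1.292517+-0.553936=-0.4179
k=3 load: inc=-0.553936, refl=-0.553936·-0.904762=0.5012; V=0.136054+-0.553936+0.501180=0.0833
k=4 src: inc=0.501180, refl=0.501180·0.428571=0.2148; V=-0.417881+0.501180+0.214791=0.2981
k=5 load: inc=0.214791, refl=0.214791·-0.904762=-0.1943; V=0.083299+0.214791+-0.194335=0.1038
k=6 src: inc=-0.194335, refl=-0.194335·0.428571=-0.0833; V=0.298090+-0.194335+-0.083286=0.0205

0 0 source 1.4286
1 5 load 0.1361
2 10 source -0.4179
3 15 load 0.0833
4 20 source 0.2981
5 25 load 0.1038
6 30 source 0.0205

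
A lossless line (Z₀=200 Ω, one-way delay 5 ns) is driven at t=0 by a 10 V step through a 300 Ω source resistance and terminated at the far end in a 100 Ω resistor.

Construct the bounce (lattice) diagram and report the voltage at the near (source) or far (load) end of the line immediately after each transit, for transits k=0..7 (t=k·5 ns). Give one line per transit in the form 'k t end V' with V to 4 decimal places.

0 0 source 4.0000
1 5 load 2.6667
2 10 source 2.4000
3 15 load 2.4889
4 20 source 2.5067
5 25 load 2.5007
6 30 source 2.4996
7 35 load 2.5000

Γ_L=-0.333333, Γ_S=0.200000; launch V₁=10·200/500=4.000000
k=0 src: V=4.0000
k=1 load: inc=4.000000, refl=4.000000·-0.333333=-1.3333; V=0.000000+4.000000+-1.333333=2.6667
k=2 src: inc=-1.333333, refl=-1.333333·0.200000=-0.2667; V=4.000000+-1.333333+-0.266667=2.4000
k=3 load: inc=-0.266667, refl=-0.266667·-0.333333=0.0889; V=2.666667+-0.266667+0.088889=2.4889
k=4 src: inc=0.088889, refl=0.088889·0.200000=0.0178; V=2.400000+0.088889+0.017778=2.5067
k=5 load: inc=0.017778, refl=0.017778·-0.333333=-0.0059; V=2.488889+0.017778+-0.005926=2.5007
k=6 src: inc=-0.005926, refl=-0.005926·0.200000=-0.0012; V=2.506667+-0.005926+-0.001185=2.4996
k=7 load: inc=-0.001185, refl=-0.001185·-0.333333=0.0004; V=2.500741+-0.001185+0.000395=2.5000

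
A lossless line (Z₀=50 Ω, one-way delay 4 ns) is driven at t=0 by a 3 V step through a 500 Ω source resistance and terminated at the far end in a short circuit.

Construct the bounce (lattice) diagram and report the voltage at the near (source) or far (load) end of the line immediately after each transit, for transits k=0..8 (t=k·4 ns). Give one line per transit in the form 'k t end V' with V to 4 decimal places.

0 0 source 0.2727
1 4 load 0.0000
2 8 source -0.2231
3 12 load 0.0000
4 16 source 0.1826
5 20 load 0.0000
6 24 source -0.1494
7 28 load 0.0000
8 32 source 0.1222

Γ_L=-1.000000, Γ_S=0.818182; launch V₁=3·50/550=0.272727
k=0 src: V=0.2727
k=1 load: inc=0.272727, refl=0.272727·-1.000000=-0.2727; V=0.000000+0.272727+-0.272727=0.0000
k=2 src: inc=-0.272727, refl=-0.272727·0.818182=-0.2231; V=0.272727+-0.272727+-0.223140=-0.2231
k=3 load: inc=-0.223140, refl=-0.223140·-1.000000=0.2231; V=0.000000+-0.223140+0.223140=0.0000
k=4 src: inc=0.223140, refl=0.223140·0.818182=0.1826; V=-0.223140+0.223140+0.182569=0.1826
k=5 load: inc=0.182569, refl=0.182569·-1.000000=-0.1826; V=0.000000+0.182569+-0.182569=0.0000
k=6 src: inc=-0.182569, refl=-0.182569·0.818182=-0.1494; V=0.182569+-0.182569+-0.149375=-0.1494
k=7 load: inc=-0.149375, refl=-0.149375·-1.000000=0.1494; V=0.000000+-0.149375+0.149375=0.0000
k=8 src: inc=0.149375, refl=0.149375·0.818182=0.1222; V=-0.149375+0.149375+0.122216=0.1222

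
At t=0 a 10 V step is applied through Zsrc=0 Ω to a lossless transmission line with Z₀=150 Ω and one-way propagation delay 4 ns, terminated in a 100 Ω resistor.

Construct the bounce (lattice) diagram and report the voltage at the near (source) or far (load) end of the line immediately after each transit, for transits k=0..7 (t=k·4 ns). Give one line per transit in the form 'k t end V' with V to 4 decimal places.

0 0 source 10.0000
1 4 load 8.0000
2 8 source 10.0000
3 12 load 9.6000
4 16 source 10.0000
5 20 load 9.9200
6 24 source 10.0000
7 28 load 9.9840

Γ_L=-0.200000, Γ_S=-1.000000; launch V₁=10·150/150=10.000000
k=0 src: V=10.0000
k=1 load: inc=10.000000, refl=10.000000·-0.200000=-2.0000; V=0.000000+10.000000+-2.000000=8.0000
k=2 src: inc=-2.000000, refl=-2.000000·-1.000000=2.0000; V=10.000000+-2.000000+2.000000=10.0000
k=3 load: inc=2.000000, refl=2.000000·-0.200000=-0.4000; V=8.000000+2.000000+-0.400000=9.6000
k=4 src: inc=-0.400000, refl=-0.400000·-1.000000=0.4000; V=10.000000+-0.400000+0.400000=10.0000
k=5 load: inc=0.400000, refl=0.400000·-0.200000=-0.0800; V=9.600000+0.400000+-0.080000=9.9200
k=6 src: inc=-0.080000, refl=-0.080000·-1.000000=0.0800; V=10.000000+-0.080000+0.080000=10.0000
k=7 load: inc=0.080000, refl=0.080000·-0.200000=-0.0160; V=9.920000+0.080000+-0.016000=9.9840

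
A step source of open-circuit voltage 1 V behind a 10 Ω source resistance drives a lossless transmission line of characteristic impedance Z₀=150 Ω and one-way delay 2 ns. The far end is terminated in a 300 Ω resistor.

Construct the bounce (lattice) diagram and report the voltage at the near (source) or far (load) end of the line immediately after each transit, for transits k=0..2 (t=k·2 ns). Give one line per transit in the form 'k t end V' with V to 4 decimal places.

0 0 source 0.9375
1 2 load 1.2500
2 4 source 0.9766

Γ_L=0.333333, Γ_S=-0.875000; launch V₁=1·150/160=0.937500
k=0 src: V=0.9375
k=1 load: inc=0.937500, refl=0.937500·0.333333=0.3125; V=0.000000+0.937500+0.312500=1.2500
k=2 src: inc=0.312500, refl=0.312500·-0.875000=-0.2734; V=0.937500+0.312500+-0.273438=0.9766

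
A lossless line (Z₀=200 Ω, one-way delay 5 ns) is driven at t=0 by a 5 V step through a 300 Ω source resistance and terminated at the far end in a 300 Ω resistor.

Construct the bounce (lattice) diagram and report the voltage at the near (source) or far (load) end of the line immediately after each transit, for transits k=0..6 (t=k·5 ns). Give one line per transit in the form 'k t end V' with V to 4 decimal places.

0 0 source 2.0000
1 5 load 2.4000
2 10 source 2.4800
3 15 load 2.4960
4 20 source 2.4992
5 25 load 2.4998
6 30 source 2.5000

Γ_L=0.200000, Γ_S=0.200000; launch V₁=5·200/500=2.000000
k=0 src: V=2.0000
k=1 load: inc=2.000000, refl=2.000000·0.200000=0.4000; V=0.000000+2.000000+0.400000=2.4000
k=2 src: inc=0.400000, refl=0.400000·0.200000=0.0800; V=2.000000+0.400000+0.080000=2.4800
k=3 load: inc=0.080000, refl=0.080000·0.200000=0.0160; V=2.400000+0.080000+0.016000=2.4960
k=4 src: inc=0.016000, refl=0.016000·0.200000=0.0032; V=2.480000+0.016000+0.003200=2.4992
k=5 load: inc=0.003200, refl=0.003200·0.200000=0.0006; V=2.496000+0.003200+0.000640=2.4998
k=6 src: inc=0.000640, refl=0.000640·0.200000=0.0001; V=2.499200+0.000640+0.000128=2.5000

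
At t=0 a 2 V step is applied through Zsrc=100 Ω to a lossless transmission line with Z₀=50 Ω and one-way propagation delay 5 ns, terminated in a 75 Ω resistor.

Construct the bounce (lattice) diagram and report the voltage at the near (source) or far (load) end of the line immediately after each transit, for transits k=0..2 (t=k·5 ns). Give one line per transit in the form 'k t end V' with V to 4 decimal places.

Γ_L=0.200000, Γ_S=0.333333; launch V₁=2·50/150=0.666667
k=0 src: V=0.6667
k=1 load: inc=0.666667, refl=0.666667·0.200000=0.1333; V=0.000000+0.666667+0.133333=0.8000
k=2 src: inc=0.133333, refl=0.133333·0.333333=0.0444; V=0.666667+0.133333+0.044444=0.8444

0 0 source 0.6667
1 5 load 0.8000
2 10 source 0.8444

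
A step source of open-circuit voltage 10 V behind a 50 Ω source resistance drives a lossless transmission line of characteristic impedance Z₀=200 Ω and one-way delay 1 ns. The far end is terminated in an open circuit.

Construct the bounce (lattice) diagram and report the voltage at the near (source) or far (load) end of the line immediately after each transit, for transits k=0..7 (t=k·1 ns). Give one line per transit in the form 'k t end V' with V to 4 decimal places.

0 0 source 8.0000
1 1 load 16.0000
2 2 source 11.2000
3 3 load 6.4000
4 4 source 9.2800
5 5 load 12.1600
6 6 source 10.4320
7 7 load 8.7040

Γ_L=1.000000, Γ_S=-0.600000; launch V₁=10·200/250=8.000000
k=0 src: V=8.0000
k=1 load: inc=8.000000, refl=8.000000·1.000000=8.0000; V=0.000000+8.000000+8.000000=16.0000
k=2 src: inc=8.000000, refl=8.000000·-0.600000=-4.8000; V=8.000000+8.000000+-4.800000=11.2000
k=3 load: inc=-4.800000, refl=-4.800000·1.000000=-4.8000; V=16.000000+-4.800000+-4.800000=6.4000
k=4 src: inc=-4.800000, refl=-4.800000·-0.600000=2.8800; V=11.200000+-4.800000+2.880000=9.2800
k=5 load: inc=2.880000, refl=2.880000·1.000000=2.8800; V=6.400000+2.880000+2.880000=12.1600
k=6 src: inc=2.880000, refl=2.880000·-0.600000=-1.7280; V=9.280000+2.880000+-1.728000=10.4320
k=7 load: inc=-1.728000, refl=-1.728000·1.000000=-1.7280; V=12.160000+-1.728000+-1.728000=8.7040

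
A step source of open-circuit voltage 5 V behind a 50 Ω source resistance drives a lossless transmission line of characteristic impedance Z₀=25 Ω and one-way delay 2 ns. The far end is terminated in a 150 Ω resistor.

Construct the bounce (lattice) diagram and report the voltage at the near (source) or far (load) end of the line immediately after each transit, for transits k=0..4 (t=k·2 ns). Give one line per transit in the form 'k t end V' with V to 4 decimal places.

0 0 source 1.6667
1 2 load 2.8571
2 4 source 3.2540
3 6 load 3.5374
4 8 source 3.6319

Γ_L=0.714286, Γ_S=0.333333; launch V₁=5·25/75=1.666667
k=0 src: V=1.6667
k=1 load: inc=1.666667, refl=1.666667·0.714286=1.1905; V=0.000000+1.666667+1.190476=2.8571
k=2 src: inc=1.190476, refl=1.190476·0.333333=0.3968; V=1.666667+1.190476+0.396825=3.2540
k=3 load: inc=0.396825, refl=0.396825·0.714286=0.2834; V=2.857143+0.396825+0.283447=3.5374
k=4 src: inc=0.283447, refl=0.283447·0.333333=0.0945; V=3.253968+0.283447+0.094482=3.6319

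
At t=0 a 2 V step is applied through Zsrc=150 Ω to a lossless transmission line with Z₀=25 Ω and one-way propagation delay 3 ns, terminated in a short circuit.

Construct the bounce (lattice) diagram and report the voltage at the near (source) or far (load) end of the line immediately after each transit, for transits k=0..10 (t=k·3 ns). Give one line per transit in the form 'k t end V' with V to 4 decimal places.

0 0 source 0.2857
1 3 load 0.0000
2 6 source -0.2041
3 9 load 0.0000
4 12 source 0.1458
5 15 load 0.0000
6 18 source -0.1041
7 21 load 0.0000
8 24 source 0.0744
9 27 load 0.0000
10 30 source -0.0531

Γ_L=-1.000000, Γ_S=0.714286; launch V₁=2·25/175=0.285714
k=0 src: V=0.2857
k=1 load: inc=0.285714, refl=0.285714·-1.000000=-0.2857; V=0.000000+0.285714+-0.285714=0.0000
k=2 src: inc=-0.285714, refl=-0.285714·0.714286=-0.2041; V=0.285714+-0.285714+-0.204082=-0.2041
k=3 load: inc=-0.204082, refl=-0.204082·-1.000000=0.2041; V=0.000000+-0.204082+0.204082=0.0000
k=4 src: inc=0.204082, refl=0.204082·0.714286=0.1458; V=-0.204082+0.204082+0.145773=0.1458
k=5 load: inc=0.145773, refl=0.145773·-1.000000=-0.1458; V=0.000000+0.145773+-0.145773=0.0000
k=6 src: inc=-0.145773, refl=-0.145773·0.714286=-0.1041; V=0.145773+-0.145773+-0.104123=-0.1041
k=7 load: inc=-0.104123, refl=-0.104123·-1.000000=0.1041; V=0.000000+-0.104123+0.104123=0.0000
k=8 src: inc=0.104123, refl=0.104123·0.714286=0.0744; V=-0.104123+0.104123+0.074374=0.0744
k=9 load: inc=0.074374, refl=0.074374·-1.000000=-0.0744; V=0.000000+0.074374+-0.074374=0.0000
k=10 src: inc=-0.074374, refl=-0.074374·0.714286=-0.0531; V=0.074374+-0.074374+-0.053124=-0.0531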